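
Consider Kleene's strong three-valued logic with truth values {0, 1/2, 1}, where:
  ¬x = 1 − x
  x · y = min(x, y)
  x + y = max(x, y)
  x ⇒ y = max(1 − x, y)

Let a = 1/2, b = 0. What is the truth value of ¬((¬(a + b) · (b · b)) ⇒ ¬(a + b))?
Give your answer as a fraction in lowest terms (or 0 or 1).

a + b = 1/2 + 0 = 1/2
¬(a + b) = ¬1/2 = 1/2
b · b = 0 · 0 = 0
¬(a + b) · (b · b) = 1/2 · 0 = 0
a + b = 1/2 + 0 = 1/2
¬(a + b) = ¬1/2 = 1/2
(¬(a + b) · (b · b)) ⇒ ¬(a + b) = 0 ⇒ 1/2 = 1
¬((¬(a + b) · (b · b)) ⇒ ¬(a + b)) = ¬1 = 0

0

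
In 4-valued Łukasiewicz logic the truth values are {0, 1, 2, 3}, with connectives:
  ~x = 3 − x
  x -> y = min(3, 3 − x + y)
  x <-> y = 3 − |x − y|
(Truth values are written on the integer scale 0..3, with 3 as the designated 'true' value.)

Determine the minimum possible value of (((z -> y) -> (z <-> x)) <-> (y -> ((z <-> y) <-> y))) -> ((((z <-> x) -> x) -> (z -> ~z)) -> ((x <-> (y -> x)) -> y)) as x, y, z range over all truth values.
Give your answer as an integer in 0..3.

Take x = 2, y = 0, z = 1:
z -> y = 1 -> 0 = 2
z <-> x = 1 <-> 2 = 2
(z -> y) -> (z <-> x) = 2 -> 2 = 3
z <-> y = 1 <-> 0 = 2
(z <-> y) <-> y = 2 <-> 0 = 1
y -> ((z <-> y) <-> y) = 0 -> 1 = 3
((z -> y) -> (z <-> x)) <-> (y -> ((z <-> y) <-> y)) = 3 <-> 3 = 3
z <-> x = 1 <-> 2 = 2
(z <-> x) -> x = 2 -> 2 = 3
~z = ~1 = 2
z -> ~z = 1 -> 2 = 3
((z <-> x) -> x) -> (z -> ~z) = 3 -> 3 = 3
y -> x = 0 -> 2 = 3
x <-> (y -> x) = 2 <-> 3 = 2
(x <-> (y -> x)) -> y = 2 -> 0 = 1
(((z <-> x) -> x) -> (z -> ~z)) -> ((x <-> (y -> x)) -> y) = 3 -> 1 = 1
(((z -> y) -> (z <-> x)) <-> (y -> ((z <-> y) <-> y))) -> ((((z <-> x) -> x) -> (z -> ~z)) -> ((x <-> (y -> x)) -> y)) = 3 -> 1 = 1
No assignment yields a value below 1, so this is the minimum.

1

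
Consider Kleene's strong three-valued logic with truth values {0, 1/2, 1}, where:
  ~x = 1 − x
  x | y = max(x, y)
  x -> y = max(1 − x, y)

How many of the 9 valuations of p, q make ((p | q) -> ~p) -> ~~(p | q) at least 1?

5

p = 0, q = 0 ↦ 0  <
p = 0, q = 1/2 ↦ 1/2  <
p = 0, q = 1 ↦ 1  ≥
p = 1/2, q = 0 ↦ 1/2  <
p = 1/2, q = 1/2 ↦ 1/2  <
p = 1/2, q = 1 ↦ 1  ≥
p = 1, q = 0 ↦ 1  ≥
p = 1, q = 1/2 ↦ 1  ≥
p = 1, q = 1 ↦ 1  ≥
So 5 of the 9 assignments meet the threshold.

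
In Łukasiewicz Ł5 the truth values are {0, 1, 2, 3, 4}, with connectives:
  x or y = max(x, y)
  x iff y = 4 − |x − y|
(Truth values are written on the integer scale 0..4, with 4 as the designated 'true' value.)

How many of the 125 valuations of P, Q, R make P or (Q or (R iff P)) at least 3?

104

value 4: 61 assignments (counts)
value 3: 43 assignments (counts)
value 2: 15 assignments
value 1: 5 assignments
value 0: 1 assignment
So 104 of the 125 assignments meet the threshold.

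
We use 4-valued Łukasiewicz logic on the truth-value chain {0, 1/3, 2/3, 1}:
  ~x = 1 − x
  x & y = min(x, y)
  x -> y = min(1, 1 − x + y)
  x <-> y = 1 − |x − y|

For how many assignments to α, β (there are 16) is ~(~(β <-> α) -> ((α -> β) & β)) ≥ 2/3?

2

α = 0, β = 0 ↦ 0  <
α = 0, β = 1/3 ↦ 0  <
α = 0, β = 2/3 ↦ 0  <
α = 0, β = 1 ↦ 0  <
α = 1/3, β = 0 ↦ 1/3  <
α = 1/3, β = 1/3 ↦ 0  <
α = 1/3, β = 2/3 ↦ 0  <
α = 1/3, β = 1 ↦ 0  <
α = 2/3, β = 0 ↦ 2/3  ≥
α = 2/3, β = 1/3 ↦ 0  <
α = 2/3, β = 2/3 ↦ 0  <
α = 2/3, β = 1 ↦ 0  <
α = 1, β = 0 ↦ 1  ≥
α = 1, β = 1/3 ↦ 1/3  <
α = 1, β = 2/3 ↦ 0  <
α = 1, β = 1 ↦ 0  <
So 2 of the 16 assignments meet the threshold.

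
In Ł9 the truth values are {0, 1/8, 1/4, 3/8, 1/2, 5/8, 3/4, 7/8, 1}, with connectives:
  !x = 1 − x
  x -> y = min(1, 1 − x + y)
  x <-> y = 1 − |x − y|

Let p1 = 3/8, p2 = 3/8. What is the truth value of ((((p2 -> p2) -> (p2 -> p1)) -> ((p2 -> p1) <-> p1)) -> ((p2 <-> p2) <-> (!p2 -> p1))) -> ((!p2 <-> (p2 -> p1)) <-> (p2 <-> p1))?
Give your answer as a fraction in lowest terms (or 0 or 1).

p2 -> p2 = 3/8 -> 3/8 = 1
p2 -> p1 = 3/8 -> 3/8 = 1
(p2 -> p2) -> (p2 -> p1) = 1 -> 1 = 1
p2 -> p1 = 3/8 -> 3/8 = 1
(p2 -> p1) <-> p1 = 1 <-> 3/8 = 3/8
((p2 -> p2) -> (p2 -> p1)) -> ((p2 -> p1) <-> p1) = 1 -> 3/8 = 3/8
p2 <-> p2 = 3/8 <-> 3/8 = 1
!p2 = !3/8 = 5/8
!p2 -> p1 = 5/8 -> 3/8 = 3/4
(p2 <-> p2) <-> (!p2 -> p1) = 1 <-> 3/4 = 3/4
(((p2 -> p2) -> (p2 -> p1)) -> ((p2 -> p1) <-> p1)) -> ((p2 <-> p2) <-> (!p2 -> p1)) = 3/8 -> 3/4 = 1
!p2 = !3/8 = 5/8
p2 -> p1 = 3/8 -> 3/8 = 1
!p2 <-> (p2 -> p1) = 5/8 <-> 1 = 5/8
p2 <-> p1 = 3/8 <-> 3/8 = 1
(!p2 <-> (p2 -> p1)) <-> (p2 <-> p1) = 5/8 <-> 1 = 5/8
((((p2 -> p2) -> (p2 -> p1)) -> ((p2 -> p1) <-> p1)) -> ((p2 <-> p2) <-> (!p2 -> p1))) -> ((!p2 <-> (p2 -> p1)) <-> (p2 <-> p1)) = 1 -> 5/8 = 5/8

5/8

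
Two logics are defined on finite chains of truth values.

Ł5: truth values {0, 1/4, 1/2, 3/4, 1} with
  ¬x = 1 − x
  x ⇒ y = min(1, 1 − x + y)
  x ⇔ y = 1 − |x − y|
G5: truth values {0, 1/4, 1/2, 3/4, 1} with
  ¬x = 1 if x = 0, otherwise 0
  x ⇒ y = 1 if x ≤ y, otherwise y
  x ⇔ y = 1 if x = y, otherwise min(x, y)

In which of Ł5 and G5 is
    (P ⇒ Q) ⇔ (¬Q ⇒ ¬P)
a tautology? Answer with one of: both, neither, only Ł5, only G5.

only Ł5

In Ł5: every assignment gives 1 — tautology.
In G5: at P = 1/2, Q = 1/4 the value is 1/4 — not a tautology.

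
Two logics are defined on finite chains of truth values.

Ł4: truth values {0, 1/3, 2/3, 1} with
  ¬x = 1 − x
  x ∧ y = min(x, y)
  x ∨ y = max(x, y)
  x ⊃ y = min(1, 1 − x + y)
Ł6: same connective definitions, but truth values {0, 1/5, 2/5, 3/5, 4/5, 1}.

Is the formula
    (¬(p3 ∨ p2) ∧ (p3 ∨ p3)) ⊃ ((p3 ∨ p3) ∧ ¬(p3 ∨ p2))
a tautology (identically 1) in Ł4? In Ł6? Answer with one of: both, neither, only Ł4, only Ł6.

In Ł4: every assignment gives 1 — tautology.
In Ł6: every assignment gives 1 — tautology.

both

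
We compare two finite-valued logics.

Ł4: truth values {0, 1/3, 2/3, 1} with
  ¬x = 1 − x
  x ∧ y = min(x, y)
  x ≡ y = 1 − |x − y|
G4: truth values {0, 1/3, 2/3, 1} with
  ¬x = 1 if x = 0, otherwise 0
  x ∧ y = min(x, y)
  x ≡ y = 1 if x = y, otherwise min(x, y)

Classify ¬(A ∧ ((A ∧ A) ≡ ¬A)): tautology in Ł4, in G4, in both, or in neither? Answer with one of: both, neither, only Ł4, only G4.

only G4

In Ł4: at A = 1/3 the value is 2/3 — not a tautology.
In G4: every assignment gives 1 — tautology.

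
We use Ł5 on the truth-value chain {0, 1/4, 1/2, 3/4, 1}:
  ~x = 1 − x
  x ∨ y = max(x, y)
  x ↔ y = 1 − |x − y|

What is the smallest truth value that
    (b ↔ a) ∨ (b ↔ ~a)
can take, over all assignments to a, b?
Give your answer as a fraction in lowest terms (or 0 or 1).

Take a = 0, b = 1/2:
b ↔ a = 1/2 ↔ 0 = 1/2
~a = ~0 = 1
b ↔ ~a = 1/2 ↔ 1 = 1/2
(b ↔ a) ∨ (b ↔ ~a) = 1/2 ∨ 1/2 = 1/2
No assignment yields a value below 1/2, so this is the minimum.

1/2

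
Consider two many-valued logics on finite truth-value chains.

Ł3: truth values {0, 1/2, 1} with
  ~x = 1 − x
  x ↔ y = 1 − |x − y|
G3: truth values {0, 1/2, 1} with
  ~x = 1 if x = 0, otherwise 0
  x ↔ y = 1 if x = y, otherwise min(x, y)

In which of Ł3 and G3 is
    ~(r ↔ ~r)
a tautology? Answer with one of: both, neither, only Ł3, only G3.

In Ł3: at r = 1/2 the value is 0 — not a tautology.
In G3: every assignment gives 1 — tautology.

only G3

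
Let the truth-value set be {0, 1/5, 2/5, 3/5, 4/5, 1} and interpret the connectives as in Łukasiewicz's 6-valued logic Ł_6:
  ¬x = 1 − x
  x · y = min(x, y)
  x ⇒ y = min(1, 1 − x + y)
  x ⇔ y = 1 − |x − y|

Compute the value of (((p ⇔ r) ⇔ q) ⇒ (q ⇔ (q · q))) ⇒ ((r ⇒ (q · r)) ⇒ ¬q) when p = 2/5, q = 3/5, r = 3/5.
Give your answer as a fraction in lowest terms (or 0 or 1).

2/5

p ⇔ r = 2/5 ⇔ 3/5 = 4/5
(p ⇔ r) ⇔ q = 4/5 ⇔ 3/5 = 4/5
q · q = 3/5 · 3/5 = 3/5
q ⇔ (q · q) = 3/5 ⇔ 3/5 = 1
((p ⇔ r) ⇔ q) ⇒ (q ⇔ (q · q)) = 4/5 ⇒ 1 = 1
q · r = 3/5 · 3/5 = 3/5
r ⇒ (q · r) = 3/5 ⇒ 3/5 = 1
¬q = ¬3/5 = 2/5
(r ⇒ (q · r)) ⇒ ¬q = 1 ⇒ 2/5 = 2/5
(((p ⇔ r) ⇔ q) ⇒ (q ⇔ (q · q))) ⇒ ((r ⇒ (q · r)) ⇒ ¬q) = 1 ⇒ 2/5 = 2/5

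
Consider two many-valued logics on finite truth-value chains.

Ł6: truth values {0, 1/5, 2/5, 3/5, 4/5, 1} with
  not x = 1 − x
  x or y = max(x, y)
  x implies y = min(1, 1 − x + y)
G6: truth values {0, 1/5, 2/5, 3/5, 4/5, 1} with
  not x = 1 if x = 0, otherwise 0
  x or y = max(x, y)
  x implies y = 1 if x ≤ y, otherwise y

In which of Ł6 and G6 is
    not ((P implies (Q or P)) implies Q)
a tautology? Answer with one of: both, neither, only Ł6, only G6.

In Ł6: at P = 0, Q = 1/5 the value is 4/5 — not a tautology.
In G6: at P = 0, Q = 1/5 the value is 0 — not a tautology.

neither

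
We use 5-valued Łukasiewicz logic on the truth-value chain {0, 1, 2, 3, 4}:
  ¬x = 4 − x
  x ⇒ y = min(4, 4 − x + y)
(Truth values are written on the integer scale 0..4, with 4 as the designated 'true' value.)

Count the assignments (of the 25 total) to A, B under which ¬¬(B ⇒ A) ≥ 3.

19

value 4: 15 assignments (counts)
value 3: 4 assignments (counts)
value 2: 3 assignments
value 1: 2 assignments
value 0: 1 assignment
So 19 of the 25 assignments meet the threshold.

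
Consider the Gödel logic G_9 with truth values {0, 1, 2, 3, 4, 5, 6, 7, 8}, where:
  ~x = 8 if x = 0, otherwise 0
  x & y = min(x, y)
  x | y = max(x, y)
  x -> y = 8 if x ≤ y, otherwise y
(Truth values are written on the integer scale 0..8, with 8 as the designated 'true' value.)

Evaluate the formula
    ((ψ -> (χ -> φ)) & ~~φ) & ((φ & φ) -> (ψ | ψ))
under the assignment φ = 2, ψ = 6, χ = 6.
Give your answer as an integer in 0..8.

χ -> φ = 6 -> 2 = 2
ψ -> (χ -> φ) = 6 -> 2 = 2
~φ = ~2 = 0
~~φ = ~0 = 8
(ψ -> (χ -> φ)) & ~~φ = 2 & 8 = 2
φ & φ = 2 & 2 = 2
ψ | ψ = 6 | 6 = 6
(φ & φ) -> (ψ | ψ) = 2 -> 6 = 8
((ψ -> (χ -> φ)) & ~~φ) & ((φ & φ) -> (ψ | ψ)) = 2 & 8 = 2

2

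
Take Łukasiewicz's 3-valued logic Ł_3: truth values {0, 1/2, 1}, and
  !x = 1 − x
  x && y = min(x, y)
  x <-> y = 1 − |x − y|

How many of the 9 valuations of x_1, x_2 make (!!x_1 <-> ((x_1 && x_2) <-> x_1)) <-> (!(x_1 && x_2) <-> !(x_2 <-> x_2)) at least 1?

8

x_1 = 0, x_2 = 0 ↦ 1  ≥
x_1 = 0, x_2 = 1/2 ↦ 1  ≥
x_1 = 0, x_2 = 1 ↦ 1  ≥
x_1 = 1/2, x_2 = 0 ↦ 0  <
x_1 = 1/2, x_2 = 1/2 ↦ 1  ≥
x_1 = 1/2, x_2 = 1 ↦ 1  ≥
x_1 = 1, x_2 = 0 ↦ 1  ≥
x_1 = 1, x_2 = 1/2 ↦ 1  ≥
x_1 = 1, x_2 = 1 ↦ 1  ≥
So 8 of the 9 assignments meet the threshold.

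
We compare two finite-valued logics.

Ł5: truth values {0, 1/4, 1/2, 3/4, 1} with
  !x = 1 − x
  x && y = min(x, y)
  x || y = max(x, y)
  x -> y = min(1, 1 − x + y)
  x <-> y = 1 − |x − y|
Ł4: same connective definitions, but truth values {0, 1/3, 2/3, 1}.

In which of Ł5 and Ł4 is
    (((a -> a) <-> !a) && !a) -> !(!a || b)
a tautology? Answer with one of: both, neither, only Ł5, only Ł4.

neither

In Ł5: at a = 0, b = 0 the value is 0 — not a tautology.
In Ł4: at a = 0, b = 0 the value is 0 — not a tautology.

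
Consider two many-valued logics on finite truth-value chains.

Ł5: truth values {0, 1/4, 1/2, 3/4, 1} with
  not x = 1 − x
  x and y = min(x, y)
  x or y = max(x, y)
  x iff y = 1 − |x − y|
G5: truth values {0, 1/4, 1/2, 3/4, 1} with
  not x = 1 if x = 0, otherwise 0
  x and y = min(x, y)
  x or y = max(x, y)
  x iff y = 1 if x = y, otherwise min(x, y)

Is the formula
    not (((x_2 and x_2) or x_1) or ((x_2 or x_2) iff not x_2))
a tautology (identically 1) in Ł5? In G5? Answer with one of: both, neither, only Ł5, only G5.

neither

In Ł5: at x_1 = 0, x_2 = 1/4 the value is 1/2 — not a tautology.
In G5: at x_1 = 0, x_2 = 1/4 the value is 0 — not a tautology.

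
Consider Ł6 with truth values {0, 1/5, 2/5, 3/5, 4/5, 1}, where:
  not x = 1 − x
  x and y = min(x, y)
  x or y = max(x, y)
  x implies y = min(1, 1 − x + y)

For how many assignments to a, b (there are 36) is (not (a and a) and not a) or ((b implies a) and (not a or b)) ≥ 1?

7

value 1: 7 assignments (counts)
value 4/5: 10 assignments
value 3/5: 10 assignments
value 2/5: 5 assignments
value 1/5: 3 assignments
value 0: 1 assignment
So 7 of the 36 assignments meet the threshold.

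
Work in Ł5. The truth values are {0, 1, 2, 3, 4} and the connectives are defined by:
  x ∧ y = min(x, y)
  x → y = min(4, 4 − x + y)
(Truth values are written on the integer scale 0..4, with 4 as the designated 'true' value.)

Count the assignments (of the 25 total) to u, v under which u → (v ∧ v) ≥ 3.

19

value 4: 15 assignments (counts)
value 3: 4 assignments (counts)
value 2: 3 assignments
value 1: 2 assignments
value 0: 1 assignment
So 19 of the 25 assignments meet the threshold.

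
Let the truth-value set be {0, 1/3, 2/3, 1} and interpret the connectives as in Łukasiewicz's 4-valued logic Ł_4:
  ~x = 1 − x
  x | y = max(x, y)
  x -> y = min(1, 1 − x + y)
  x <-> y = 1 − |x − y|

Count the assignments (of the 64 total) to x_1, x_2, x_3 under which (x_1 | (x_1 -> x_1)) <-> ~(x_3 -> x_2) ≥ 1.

value 1: 4 assignments (counts)
value 2/3: 8 assignments
value 1/3: 12 assignments
value 0: 40 assignments
So 4 of the 64 assignments meet the threshold.

4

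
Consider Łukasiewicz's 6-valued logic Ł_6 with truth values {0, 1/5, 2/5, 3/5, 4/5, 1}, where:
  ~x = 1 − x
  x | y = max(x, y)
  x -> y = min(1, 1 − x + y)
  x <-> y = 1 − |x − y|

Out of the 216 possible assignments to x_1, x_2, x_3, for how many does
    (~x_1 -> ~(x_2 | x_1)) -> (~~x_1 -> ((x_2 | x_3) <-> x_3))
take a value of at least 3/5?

208

value 1: 189 assignments (counts)
value 4/5: 12 assignments (counts)
value 3/5: 7 assignments (counts)
value 2/5: 5 assignments
value 1/5: 2 assignments
value 0: 1 assignment
So 208 of the 216 assignments meet the threshold.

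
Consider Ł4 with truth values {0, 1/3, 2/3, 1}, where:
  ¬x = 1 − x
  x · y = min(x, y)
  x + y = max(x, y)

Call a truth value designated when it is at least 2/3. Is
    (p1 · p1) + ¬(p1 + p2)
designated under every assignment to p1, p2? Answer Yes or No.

Counterexample: take p1 = 0, p2 = 2/3.
p1 · p1 = 0 · 0 = 0
p1 + p2 = 0 + 2/3 = 2/3
¬(p1 + p2) = ¬2/3 = 1/3
(p1 · p1) + ¬(p1 + p2) = 0 + 1/3 = 1/3
This gives 1/3, which is below 2/3.

No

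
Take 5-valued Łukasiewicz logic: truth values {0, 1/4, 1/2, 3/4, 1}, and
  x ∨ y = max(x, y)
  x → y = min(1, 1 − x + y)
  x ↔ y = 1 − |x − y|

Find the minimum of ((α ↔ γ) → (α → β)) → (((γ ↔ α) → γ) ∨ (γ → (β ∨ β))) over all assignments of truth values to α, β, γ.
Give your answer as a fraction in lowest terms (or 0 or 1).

3/4

Take α = 0, β = 0, γ = 1/4:
α ↔ γ = 0 ↔ 1/4 = 3/4
α → β = 0 → 0 = 1
(α ↔ γ) → (α → β) = 3/4 → 1 = 1
γ ↔ α = 1/4 ↔ 0 = 3/4
(γ ↔ α) → γ = 3/4 → 1/4 = 1/2
β ∨ β = 0 ∨ 0 = 0
γ → (β ∨ β) = 1/4 → 0 = 3/4
((γ ↔ α) → γ) ∨ (γ → (β ∨ β)) = 1/2 ∨ 3/4 = 3/4
((α ↔ γ) → (α → β)) → (((γ ↔ α) → γ) ∨ (γ → (β ∨ β))) = 1 → 3/4 = 3/4
No assignment yields a value below 3/4, so this is the minimum.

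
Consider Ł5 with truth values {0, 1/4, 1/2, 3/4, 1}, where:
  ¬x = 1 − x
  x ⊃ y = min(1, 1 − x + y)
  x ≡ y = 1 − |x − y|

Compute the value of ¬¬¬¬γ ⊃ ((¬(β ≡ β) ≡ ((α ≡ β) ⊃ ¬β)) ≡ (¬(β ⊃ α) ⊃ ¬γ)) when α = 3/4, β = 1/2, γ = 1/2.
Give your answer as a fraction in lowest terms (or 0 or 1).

3/4

¬γ = ¬1/2 = 1/2
¬¬γ = ¬1/2 = 1/2
¬¬¬γ = ¬1/2 = 1/2
¬¬¬¬γ = ¬1/2 = 1/2
β ≡ β = 1/2 ≡ 1/2 = 1
¬(β ≡ β) = ¬1 = 0
α ≡ β = 3/4 ≡ 1/2 = 3/4
¬β = ¬1/2 = 1/2
(α ≡ β) ⊃ ¬β = 3/4 ⊃ 1/2 = 3/4
¬(β ≡ β) ≡ ((α ≡ β) ⊃ ¬β) = 0 ≡ 3/4 = 1/4
β ⊃ α = 1/2 ⊃ 3/4 = 1
¬(β ⊃ α) = ¬1 = 0
¬γ = ¬1/2 = 1/2
¬(β ⊃ α) ⊃ ¬γ = 0 ⊃ 1/2 = 1
(¬(β ≡ β) ≡ ((α ≡ β) ⊃ ¬β)) ≡ (¬(β ⊃ α) ⊃ ¬γ) = 1/4 ≡ 1 = 1/4
¬¬¬¬γ ⊃ ((¬(β ≡ β) ≡ ((α ≡ β) ⊃ ¬β)) ≡ (¬(β ⊃ α) ⊃ ¬γ)) = 1/2 ⊃ 1/4 = 3/4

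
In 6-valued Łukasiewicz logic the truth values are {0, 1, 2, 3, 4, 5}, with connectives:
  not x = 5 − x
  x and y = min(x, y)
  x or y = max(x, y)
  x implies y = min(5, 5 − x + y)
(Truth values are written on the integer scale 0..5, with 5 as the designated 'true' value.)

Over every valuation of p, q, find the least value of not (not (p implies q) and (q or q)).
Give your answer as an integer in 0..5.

3

Take p = 4, q = 2:
p implies q = 4 implies 2 = 3
not (p implies q) = not 3 = 2
q or q = 2 or 2 = 2
not (p implies q) and (q or q) = 2 and 2 = 2
not (not (p implies q) and (q or q)) = not 2 = 3
No assignment yields a value below 3, so this is the minimum.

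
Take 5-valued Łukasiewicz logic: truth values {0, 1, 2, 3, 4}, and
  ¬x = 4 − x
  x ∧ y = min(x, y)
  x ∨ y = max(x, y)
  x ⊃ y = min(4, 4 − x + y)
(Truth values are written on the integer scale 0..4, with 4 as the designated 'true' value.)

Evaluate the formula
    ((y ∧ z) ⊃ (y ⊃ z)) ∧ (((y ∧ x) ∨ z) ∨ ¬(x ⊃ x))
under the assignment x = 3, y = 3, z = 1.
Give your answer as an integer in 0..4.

y ∧ z = 3 ∧ 1 = 1
y ⊃ z = 3 ⊃ 1 = 2
(y ∧ z) ⊃ (y ⊃ z) = 1 ⊃ 2 = 4
y ∧ x = 3 ∧ 3 = 3
(y ∧ x) ∨ z = 3 ∨ 1 = 3
x ⊃ x = 3 ⊃ 3 = 4
¬(x ⊃ x) = ¬4 = 0
((y ∧ x) ∨ z) ∨ ¬(x ⊃ x) = 3 ∨ 0 = 3
((y ∧ z) ⊃ (y ⊃ z)) ∧ (((y ∧ x) ∨ z) ∨ ¬(x ⊃ x)) = 4 ∧ 3 = 3

3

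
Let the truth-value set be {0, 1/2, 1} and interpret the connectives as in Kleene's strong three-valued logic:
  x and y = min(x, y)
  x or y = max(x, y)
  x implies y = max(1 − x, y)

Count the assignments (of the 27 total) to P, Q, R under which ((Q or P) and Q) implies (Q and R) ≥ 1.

12

value 1: 12 assignments (counts)
value 1/2: 12 assignments
value 0: 3 assignments
So 12 of the 27 assignments meet the threshold.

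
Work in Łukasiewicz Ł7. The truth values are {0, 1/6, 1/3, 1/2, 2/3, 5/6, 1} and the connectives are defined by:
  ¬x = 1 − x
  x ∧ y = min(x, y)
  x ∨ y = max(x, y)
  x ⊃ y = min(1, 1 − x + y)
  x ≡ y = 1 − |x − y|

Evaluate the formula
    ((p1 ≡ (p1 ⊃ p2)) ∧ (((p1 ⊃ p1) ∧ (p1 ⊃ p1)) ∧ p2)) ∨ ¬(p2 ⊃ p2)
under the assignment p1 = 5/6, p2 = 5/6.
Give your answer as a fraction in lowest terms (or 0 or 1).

5/6

p1 ⊃ p2 = 5/6 ⊃ 5/6 = 1
p1 ≡ (p1 ⊃ p2) = 5/6 ≡ 1 = 5/6
p1 ⊃ p1 = 5/6 ⊃ 5/6 = 1
p1 ⊃ p1 = 5/6 ⊃ 5/6 = 1
(p1 ⊃ p1) ∧ (p1 ⊃ p1) = 1 ∧ 1 = 1
((p1 ⊃ p1) ∧ (p1 ⊃ p1)) ∧ p2 = 1 ∧ 5/6 = 5/6
(p1 ≡ (p1 ⊃ p2)) ∧ (((p1 ⊃ p1) ∧ (p1 ⊃ p1)) ∧ p2) = 5/6 ∧ 5/6 = 5/6
p2 ⊃ p2 = 5/6 ⊃ 5/6 = 1
¬(p2 ⊃ p2) = ¬1 = 0
((p1 ≡ (p1 ⊃ p2)) ∧ (((p1 ⊃ p1) ∧ (p1 ⊃ p1)) ∧ p2)) ∨ ¬(p2 ⊃ p2) = 5/6 ∨ 0 = 5/6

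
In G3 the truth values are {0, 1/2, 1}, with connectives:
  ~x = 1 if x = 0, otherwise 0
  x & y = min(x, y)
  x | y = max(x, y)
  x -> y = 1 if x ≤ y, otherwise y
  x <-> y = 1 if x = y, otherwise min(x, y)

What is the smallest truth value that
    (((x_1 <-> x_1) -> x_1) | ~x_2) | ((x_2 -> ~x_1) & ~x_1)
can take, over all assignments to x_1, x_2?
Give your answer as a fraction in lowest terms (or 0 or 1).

Take x_1 = 1/2, x_2 = 1/2:
x_1 <-> x_1 = 1/2 <-> 1/2 = 1
(x_1 <-> x_1) -> x_1 = 1 -> 1/2 = 1/2
~x_2 = ~1/2 = 0
((x_1 <-> x_1) -> x_1) | ~x_2 = 1/2 | 0 = 1/2
~x_1 = ~1/2 = 0
x_2 -> ~x_1 = 1/2 -> 0 = 0
~x_1 = ~1/2 = 0
(x_2 -> ~x_1) & ~x_1 = 0 & 0 = 0
(((x_1 <-> x_1) -> x_1) | ~x_2) | ((x_2 -> ~x_1) & ~x_1) = 1/2 | 0 = 1/2
No assignment yields a value below 1/2, so this is the minimum.

1/2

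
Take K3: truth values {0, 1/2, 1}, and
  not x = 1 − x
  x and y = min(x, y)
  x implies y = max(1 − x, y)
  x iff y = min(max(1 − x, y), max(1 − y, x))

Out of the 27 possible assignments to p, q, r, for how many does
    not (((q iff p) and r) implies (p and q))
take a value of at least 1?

1

value 1: 1 assignment (counts)
value 1/2: 11 assignments
value 0: 15 assignments
So 1 of the 27 assignments meets the threshold.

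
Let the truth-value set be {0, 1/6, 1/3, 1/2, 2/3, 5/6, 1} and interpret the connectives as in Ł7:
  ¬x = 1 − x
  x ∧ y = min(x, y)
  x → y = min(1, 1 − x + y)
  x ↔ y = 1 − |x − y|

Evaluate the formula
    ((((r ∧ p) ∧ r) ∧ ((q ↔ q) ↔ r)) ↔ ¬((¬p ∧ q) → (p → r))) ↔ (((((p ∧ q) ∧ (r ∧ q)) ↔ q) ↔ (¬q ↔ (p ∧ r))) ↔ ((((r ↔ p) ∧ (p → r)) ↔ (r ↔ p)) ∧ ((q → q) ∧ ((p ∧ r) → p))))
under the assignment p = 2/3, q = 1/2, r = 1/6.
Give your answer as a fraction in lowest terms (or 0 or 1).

5/6

r ∧ p = 1/6 ∧ 2/3 = 1/6
(r ∧ p) ∧ r = 1/6 ∧ 1/6 = 1/6
q ↔ q = 1/2 ↔ 1/2 = 1
(q ↔ q) ↔ r = 1 ↔ 1/6 = 1/6
((r ∧ p) ∧ r) ∧ ((q ↔ q) ↔ r) = 1/6 ∧ 1/6 = 1/6
¬p = ¬2/3 = 1/3
¬p ∧ q = 1/3 ∧ 1/2 = 1/3
p → r = 2/3 → 1/6 = 1/2
(¬p ∧ q) → (p → r) = 1/3 → 1/2 = 1
¬((¬p ∧ q) → (p → r)) = ¬1 = 0
(((r ∧ p) ∧ r) ∧ ((q ↔ q) ↔ r)) ↔ ¬((¬p ∧ q) → (p → r)) = 1/6 ↔ 0 = 5/6
p ∧ q = 2/3 ∧ 1/2 = 1/2
r ∧ q = 1/6 ∧ 1/2 = 1/6
(p ∧ q) ∧ (r ∧ q) = 1/2 ∧ 1/6 = 1/6
((p ∧ q) ∧ (r ∧ q)) ↔ q = 1/6 ↔ 1/2 = 2/3
¬q = ¬1/2 = 1/2
p ∧ r = 2/3 ∧ 1/6 = 1/6
¬q ↔ (p ∧ r) = 1/2 ↔ 1/6 = 2/3
(((p ∧ q) ∧ (r ∧ q)) ↔ q) ↔ (¬q ↔ (p ∧ r)) = 2/3 ↔ 2/3 = 1
r ↔ p = 1/6 ↔ 2/3 = 1/2
p → r = 2/3 → 1/6 = 1/2
(r ↔ p) ∧ (p → r) = 1/2 ∧ 1/2 = 1/2
r ↔ p = 1/6 ↔ 2/3 = 1/2
((r ↔ p) ∧ (p → r)) ↔ (r ↔ p) = 1/2 ↔ 1/2 = 1
q → q = 1/2 → 1/2 = 1
p ∧ r = 2/3 ∧ 1/6 = 1/6
(p ∧ r) → p = 1/6 → 2/3 = 1
(q → q) ∧ ((p ∧ r) → p) = 1 ∧ 1 = 1
(((r ↔ p) ∧ (p → r)) ↔ (r ↔ p)) ∧ ((q → q) ∧ ((p ∧ r) → p)) = 1 ∧ 1 = 1
((((p ∧ q) ∧ (r ∧ q)) ↔ q) ↔ (¬q ↔ (p ∧ r))) ↔ ((((r ↔ p) ∧ (p → r)) ↔ (r ↔ p)) ∧ ((q → q) ∧ ((p ∧ r) → p))) = 1 ↔ 1 = 1
((((r ∧ p) ∧ r) ∧ ((q ↔ q) ↔ r)) ↔ ¬((¬p ∧ q) → (p → r))) ↔ (((((p ∧ q) ∧ (r ∧ q)) ↔ q) ↔ (¬q ↔ (p ∧ r))) ↔ ((((r ↔ p) ∧ (p → r)) ↔ (r ↔ p)) ∧ ((q → q) ∧ ((p ∧ r) → p)))) = 5/6 ↔ 1 = 5/6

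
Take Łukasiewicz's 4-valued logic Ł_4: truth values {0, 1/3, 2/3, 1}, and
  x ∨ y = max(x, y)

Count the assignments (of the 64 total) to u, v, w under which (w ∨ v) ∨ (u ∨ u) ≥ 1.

37

value 1: 37 assignments (counts)
value 2/3: 19 assignments
value 1/3: 7 assignments
value 0: 1 assignment
So 37 of the 64 assignments meet the threshold.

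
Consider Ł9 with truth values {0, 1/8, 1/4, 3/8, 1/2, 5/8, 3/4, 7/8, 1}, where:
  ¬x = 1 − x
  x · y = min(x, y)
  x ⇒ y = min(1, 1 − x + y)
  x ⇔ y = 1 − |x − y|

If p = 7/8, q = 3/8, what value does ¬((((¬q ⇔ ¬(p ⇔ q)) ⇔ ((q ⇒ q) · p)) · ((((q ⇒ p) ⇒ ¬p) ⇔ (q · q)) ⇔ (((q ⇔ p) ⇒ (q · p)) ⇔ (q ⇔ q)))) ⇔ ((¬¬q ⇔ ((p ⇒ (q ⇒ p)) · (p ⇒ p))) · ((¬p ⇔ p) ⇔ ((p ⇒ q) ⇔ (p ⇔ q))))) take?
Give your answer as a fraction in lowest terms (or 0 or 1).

5/8

¬q = ¬3/8 = 5/8
p ⇔ q = 7/8 ⇔ 3/8 = 1/2
¬(p ⇔ q) = ¬1/2 = 1/2
¬q ⇔ ¬(p ⇔ q) = 5/8 ⇔ 1/2 = 7/8
q ⇒ q = 3/8 ⇒ 3/8 = 1
(q ⇒ q) · p = 1 · 7/8 = 7/8
(¬q ⇔ ¬(p ⇔ q)) ⇔ ((q ⇒ q) · p) = 7/8 ⇔ 7/8 = 1
q ⇒ p = 3/8 ⇒ 7/8 = 1
¬p = ¬7/8 = 1/8
(q ⇒ p) ⇒ ¬p = 1 ⇒ 1/8 = 1/8
q · q = 3/8 · 3/8 = 3/8
((q ⇒ p) ⇒ ¬p) ⇔ (q · q) = 1/8 ⇔ 3/8 = 3/4
q ⇔ p = 3/8 ⇔ 7/8 = 1/2
q · p = 3/8 · 7/8 = 3/8
(q ⇔ p) ⇒ (q · p) = 1/2 ⇒ 3/8 = 7/8
q ⇔ q = 3/8 ⇔ 3/8 = 1
((q ⇔ p) ⇒ (q · p)) ⇔ (q ⇔ q) = 7/8 ⇔ 1 = 7/8
(((q ⇒ p) ⇒ ¬p) ⇔ (q · q)) ⇔ (((q ⇔ p) ⇒ (q · p)) ⇔ (q ⇔ q)) = 3/4 ⇔ 7/8 = 7/8
((¬q ⇔ ¬(p ⇔ q)) ⇔ ((q ⇒ q) · p)) · ((((q ⇒ p) ⇒ ¬p) ⇔ (q · q)) ⇔ (((q ⇔ p) ⇒ (q · p)) ⇔ (q ⇔ q))) = 1 · 7/8 = 7/8
¬q = ¬3/8 = 5/8
¬¬q = ¬5/8 = 3/8
q ⇒ p = 3/8 ⇒ 7/8 = 1
p ⇒ (q ⇒ p) = 7/8 ⇒ 1 = 1
p ⇒ p = 7/8 ⇒ 7/8 = 1
(p ⇒ (q ⇒ p)) · (p ⇒ p) = 1 · 1 = 1
¬¬q ⇔ ((p ⇒ (q ⇒ p)) · (p ⇒ p)) = 3/8 ⇔ 1 = 3/8
¬p = ¬7/8 = 1/8
¬p ⇔ p = 1/8 ⇔ 7/8 = 1/4
p ⇒ q = 7/8 ⇒ 3/8 = 1/2
p ⇔ q = 7/8 ⇔ 3/8 = 1/2
(p ⇒ q) ⇔ (p ⇔ q) = 1/2 ⇔ 1/2 = 1
(¬p ⇔ p) ⇔ ((p ⇒ q) ⇔ (p ⇔ q)) = 1/4 ⇔ 1 = 1/4
(¬¬q ⇔ ((p ⇒ (q ⇒ p)) · (p ⇒ p))) · ((¬p ⇔ p) ⇔ ((p ⇒ q) ⇔ (p ⇔ q))) = 3/8 · 1/4 = 1/4
(((¬q ⇔ ¬(p ⇔ q)) ⇔ ((q ⇒ q) · p)) · ((((q ⇒ p) ⇒ ¬p) ⇔ (q · q)) ⇔ (((q ⇔ p) ⇒ (q · p)) ⇔ (q ⇔ q)))) ⇔ ((¬¬q ⇔ ((p ⇒ (q ⇒ p)) · (p ⇒ p))) · ((¬p ⇔ p) ⇔ ((p ⇒ q) ⇔ (p ⇔ q)))) = 7/8 ⇔ 1/4 = 3/8
¬((((¬q ⇔ ¬(p ⇔ q)) ⇔ ((q ⇒ q) · p)) · ((((q ⇒ p) ⇒ ¬p) ⇔ (q · q)) ⇔ (((q ⇔ p) ⇒ (q · p)) ⇔ (q ⇔ q)))) ⇔ ((¬¬q ⇔ ((p ⇒ (q ⇒ p)) · (p ⇒ p))) · ((¬p ⇔ p) ⇔ ((p ⇒ q) ⇔ (p ⇔ q))))) = ¬3/8 = 5/8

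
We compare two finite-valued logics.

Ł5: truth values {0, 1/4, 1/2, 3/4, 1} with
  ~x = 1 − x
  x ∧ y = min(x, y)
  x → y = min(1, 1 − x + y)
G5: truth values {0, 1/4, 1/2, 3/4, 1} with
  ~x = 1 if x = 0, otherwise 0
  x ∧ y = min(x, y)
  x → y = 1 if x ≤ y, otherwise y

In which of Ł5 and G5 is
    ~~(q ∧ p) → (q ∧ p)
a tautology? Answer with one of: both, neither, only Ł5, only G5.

only Ł5

In Ł5: every assignment gives 1 — tautology.
In G5: at p = 1/4, q = 1/4 the value is 1/4 — not a tautology.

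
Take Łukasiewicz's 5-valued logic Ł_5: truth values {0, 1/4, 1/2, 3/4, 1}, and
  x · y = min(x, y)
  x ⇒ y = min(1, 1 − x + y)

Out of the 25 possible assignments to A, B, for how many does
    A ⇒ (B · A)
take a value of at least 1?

15

value 1: 15 assignments (counts)
value 3/4: 4 assignments
value 1/2: 3 assignments
value 1/4: 2 assignments
value 0: 1 assignment
So 15 of the 25 assignments meet the threshold.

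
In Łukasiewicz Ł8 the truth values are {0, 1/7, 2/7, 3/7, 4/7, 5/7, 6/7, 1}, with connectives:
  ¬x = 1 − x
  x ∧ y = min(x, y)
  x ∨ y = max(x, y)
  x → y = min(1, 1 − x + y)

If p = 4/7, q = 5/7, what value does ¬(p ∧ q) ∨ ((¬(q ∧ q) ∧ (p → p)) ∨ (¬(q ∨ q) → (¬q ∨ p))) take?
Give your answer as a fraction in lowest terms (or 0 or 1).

p ∧ q = 4/7 ∧ 5/7 = 4/7
¬(p ∧ q) = ¬4/7 = 3/7
q ∧ q = 5/7 ∧ 5/7 = 5/7
¬(q ∧ q) = ¬5/7 = 2/7
p → p = 4/7 → 4/7 = 1
¬(q ∧ q) ∧ (p → p) = 2/7 ∧ 1 = 2/7
q ∨ q = 5/7 ∨ 5/7 = 5/7
¬(q ∨ q) = ¬5/7 = 2/7
¬q = ¬5/7 = 2/7
¬q ∨ p = 2/7 ∨ 4/7 = 4/7
¬(q ∨ q) → (¬q ∨ p) = 2/7 → 4/7 = 1
(¬(q ∧ q) ∧ (p → p)) ∨ (¬(q ∨ q) → (¬q ∨ p)) = 2/7 ∨ 1 = 1
¬(p ∧ q) ∨ ((¬(q ∧ q) ∧ (p → p)) ∨ (¬(q ∨ q) → (¬q ∨ p))) = 3/7 ∨ 1 = 1

1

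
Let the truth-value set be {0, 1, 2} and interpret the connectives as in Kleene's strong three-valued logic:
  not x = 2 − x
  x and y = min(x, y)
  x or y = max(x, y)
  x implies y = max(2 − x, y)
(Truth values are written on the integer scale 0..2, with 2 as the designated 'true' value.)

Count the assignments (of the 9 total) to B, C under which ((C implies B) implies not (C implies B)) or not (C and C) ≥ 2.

4

B = 0, C = 0 ↦ 2  ≥
B = 0, C = 1 ↦ 1  <
B = 0, C = 2 ↦ 2  ≥
B = 1, C = 0 ↦ 2  ≥
B = 1, C = 1 ↦ 1  <
B = 1, C = 2 ↦ 1  <
B = 2, C = 0 ↦ 2  ≥
B = 2, C = 1 ↦ 1  <
B = 2, C = 2 ↦ 0  <
So 4 of the 9 assignments meet the threshold.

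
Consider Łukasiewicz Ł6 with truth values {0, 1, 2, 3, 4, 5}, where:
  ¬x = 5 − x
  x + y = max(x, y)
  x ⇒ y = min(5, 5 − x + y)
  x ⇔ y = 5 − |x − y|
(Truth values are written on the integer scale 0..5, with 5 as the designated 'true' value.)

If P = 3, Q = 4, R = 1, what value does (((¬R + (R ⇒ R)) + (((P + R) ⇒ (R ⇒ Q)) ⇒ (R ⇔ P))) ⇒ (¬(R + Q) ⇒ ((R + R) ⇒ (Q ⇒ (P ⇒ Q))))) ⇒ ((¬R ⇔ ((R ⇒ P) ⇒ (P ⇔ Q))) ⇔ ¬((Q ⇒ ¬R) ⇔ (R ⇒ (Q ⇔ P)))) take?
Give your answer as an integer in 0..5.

0

¬R = ¬1 = 4
R ⇒ R = 1 ⇒ 1 = 5
¬R + (R ⇒ R) = 4 + 5 = 5
P + R = 3 + 1 = 3
R ⇒ Q = 1 ⇒ 4 = 5
(P + R) ⇒ (R ⇒ Q) = 3 ⇒ 5 = 5
R ⇔ P = 1 ⇔ 3 = 3
((P + R) ⇒ (R ⇒ Q)) ⇒ (R ⇔ P) = 5 ⇒ 3 = 3
(¬R + (R ⇒ R)) + (((P + R) ⇒ (R ⇒ Q)) ⇒ (R ⇔ P)) = 5 + 3 = 5
R + Q = 1 + 4 = 4
¬(R + Q) = ¬4 = 1
R + R = 1 + 1 = 1
P ⇒ Q = 3 ⇒ 4 = 5
Q ⇒ (P ⇒ Q) = 4 ⇒ 5 = 5
(R + R) ⇒ (Q ⇒ (P ⇒ Q)) = 1 ⇒ 5 = 5
¬(R + Q) ⇒ ((R + R) ⇒ (Q ⇒ (P ⇒ Q))) = 1 ⇒ 5 = 5
((¬R + (R ⇒ R)) + (((P + R) ⇒ (R ⇒ Q)) ⇒ (R ⇔ P))) ⇒ (¬(R + Q) ⇒ ((R + R) ⇒ (Q ⇒ (P ⇒ Q)))) = 5 ⇒ 5 = 5
¬R = ¬1 = 4
R ⇒ P = 1 ⇒ 3 = 5
P ⇔ Q = 3 ⇔ 4 = 4
(R ⇒ P) ⇒ (P ⇔ Q) = 5 ⇒ 4 = 4
¬R ⇔ ((R ⇒ P) ⇒ (P ⇔ Q)) = 4 ⇔ 4 = 5
¬R = ¬1 = 4
Q ⇒ ¬R = 4 ⇒ 4 = 5
Q ⇔ P = 4 ⇔ 3 = 4
R ⇒ (Q ⇔ P) = 1 ⇒ 4 = 5
(Q ⇒ ¬R) ⇔ (R ⇒ (Q ⇔ P)) = 5 ⇔ 5 = 5
¬((Q ⇒ ¬R) ⇔ (R ⇒ (Q ⇔ P))) = ¬5 = 0
(¬R ⇔ ((R ⇒ P) ⇒ (P ⇔ Q))) ⇔ ¬((Q ⇒ ¬R) ⇔ (R ⇒ (Q ⇔ P))) = 5 ⇔ 0 = 0
(((¬R + (R ⇒ R)) + (((P + R) ⇒ (R ⇒ Q)) ⇒ (R ⇔ P))) ⇒ (¬(R + Q) ⇒ ((R + R) ⇒ (Q ⇒ (P ⇒ Q))))) ⇒ ((¬R ⇔ ((R ⇒ P) ⇒ (P ⇔ Q))) ⇔ ¬((Q ⇒ ¬R) ⇔ (R ⇒ (Q ⇔ P)))) = 5 ⇒ 0 = 0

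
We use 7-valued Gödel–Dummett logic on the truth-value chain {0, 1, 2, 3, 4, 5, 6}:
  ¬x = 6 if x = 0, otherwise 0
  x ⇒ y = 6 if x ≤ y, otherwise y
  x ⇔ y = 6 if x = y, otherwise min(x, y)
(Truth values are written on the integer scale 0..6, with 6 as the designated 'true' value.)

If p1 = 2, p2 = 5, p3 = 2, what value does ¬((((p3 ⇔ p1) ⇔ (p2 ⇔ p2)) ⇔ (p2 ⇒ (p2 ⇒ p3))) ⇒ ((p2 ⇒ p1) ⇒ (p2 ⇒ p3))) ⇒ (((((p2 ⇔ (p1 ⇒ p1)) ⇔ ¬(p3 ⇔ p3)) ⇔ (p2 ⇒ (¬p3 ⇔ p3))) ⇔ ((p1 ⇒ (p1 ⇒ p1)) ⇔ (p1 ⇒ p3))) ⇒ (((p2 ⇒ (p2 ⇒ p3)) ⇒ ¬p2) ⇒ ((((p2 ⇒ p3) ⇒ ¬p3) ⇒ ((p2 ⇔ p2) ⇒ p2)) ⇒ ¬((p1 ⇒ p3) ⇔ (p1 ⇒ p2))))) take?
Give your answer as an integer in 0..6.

6

p3 ⇔ p1 = 2 ⇔ 2 = 6
p2 ⇔ p2 = 5 ⇔ 5 = 6
(p3 ⇔ p1) ⇔ (p2 ⇔ p2) = 6 ⇔ 6 = 6
p2 ⇒ p3 = 5 ⇒ 2 = 2
p2 ⇒ (p2 ⇒ p3) = 5 ⇒ 2 = 2
((p3 ⇔ p1) ⇔ (p2 ⇔ p2)) ⇔ (p2 ⇒ (p2 ⇒ p3)) = 6 ⇔ 2 = 2
p2 ⇒ p1 = 5 ⇒ 2 = 2
p2 ⇒ p3 = 5 ⇒ 2 = 2
(p2 ⇒ p1) ⇒ (p2 ⇒ p3) = 2 ⇒ 2 = 6
(((p3 ⇔ p1) ⇔ (p2 ⇔ p2)) ⇔ (p2 ⇒ (p2 ⇒ p3))) ⇒ ((p2 ⇒ p1) ⇒ (p2 ⇒ p3)) = 2 ⇒ 6 = 6
¬((((p3 ⇔ p1) ⇔ (p2 ⇔ p2)) ⇔ (p2 ⇒ (p2 ⇒ p3))) ⇒ ((p2 ⇒ p1) ⇒ (p2 ⇒ p3))) = ¬6 = 0
p1 ⇒ p1 = 2 ⇒ 2 = 6
p2 ⇔ (p1 ⇒ p1) = 5 ⇔ 6 = 5
p3 ⇔ p3 = 2 ⇔ 2 = 6
¬(p3 ⇔ p3) = ¬6 = 0
(p2 ⇔ (p1 ⇒ p1)) ⇔ ¬(p3 ⇔ p3) = 5 ⇔ 0 = 0
¬p3 = ¬2 = 0
¬p3 ⇔ p3 = 0 ⇔ 2 = 0
p2 ⇒ (¬p3 ⇔ p3) = 5 ⇒ 0 = 0
((p2 ⇔ (p1 ⇒ p1)) ⇔ ¬(p3 ⇔ p3)) ⇔ (p2 ⇒ (¬p3 ⇔ p3)) = 0 ⇔ 0 = 6
p1 ⇒ p1 = 2 ⇒ 2 = 6
p1 ⇒ (p1 ⇒ p1) = 2 ⇒ 6 = 6
p1 ⇒ p3 = 2 ⇒ 2 = 6
(p1 ⇒ (p1 ⇒ p1)) ⇔ (p1 ⇒ p3) = 6 ⇔ 6 = 6
(((p2 ⇔ (p1 ⇒ p1)) ⇔ ¬(p3 ⇔ p3)) ⇔ (p2 ⇒ (¬p3 ⇔ p3))) ⇔ ((p1 ⇒ (p1 ⇒ p1)) ⇔ (p1 ⇒ p3)) = 6 ⇔ 6 = 6
p2 ⇒ p3 = 5 ⇒ 2 = 2
p2 ⇒ (p2 ⇒ p3) = 5 ⇒ 2 = 2
¬p2 = ¬5 = 0
(p2 ⇒ (p2 ⇒ p3)) ⇒ ¬p2 = 2 ⇒ 0 = 0
p2 ⇒ p3 = 5 ⇒ 2 = 2
¬p3 = ¬2 = 0
(p2 ⇒ p3) ⇒ ¬p3 = 2 ⇒ 0 = 0
p2 ⇔ p2 = 5 ⇔ 5 = 6
(p2 ⇔ p2) ⇒ p2 = 6 ⇒ 5 = 5
((p2 ⇒ p3) ⇒ ¬p3) ⇒ ((p2 ⇔ p2) ⇒ p2) = 0 ⇒ 5 = 6
p1 ⇒ p3 = 2 ⇒ 2 = 6
p1 ⇒ p2 = 2 ⇒ 5 = 6
(p1 ⇒ p3) ⇔ (p1 ⇒ p2) = 6 ⇔ 6 = 6
¬((p1 ⇒ p3) ⇔ (p1 ⇒ p2)) = ¬6 = 0
(((p2 ⇒ p3) ⇒ ¬p3) ⇒ ((p2 ⇔ p2) ⇒ p2)) ⇒ ¬((p1 ⇒ p3) ⇔ (p1 ⇒ p2)) = 6 ⇒ 0 = 0
((p2 ⇒ (p2 ⇒ p3)) ⇒ ¬p2) ⇒ ((((p2 ⇒ p3) ⇒ ¬p3) ⇒ ((p2 ⇔ p2) ⇒ p2)) ⇒ ¬((p1 ⇒ p3) ⇔ (p1 ⇒ p2))) = 0 ⇒ 0 = 6
((((p2 ⇔ (p1 ⇒ p1)) ⇔ ¬(p3 ⇔ p3)) ⇔ (p2 ⇒ (¬p3 ⇔ p3))) ⇔ ((p1 ⇒ (p1 ⇒ p1)) ⇔ (p1 ⇒ p3))) ⇒ (((p2 ⇒ (p2 ⇒ p3)) ⇒ ¬p2) ⇒ ((((p2 ⇒ p3) ⇒ ¬p3) ⇒ ((p2 ⇔ p2) ⇒ p2)) ⇒ ¬((p1 ⇒ p3) ⇔ (p1 ⇒ p2)))) = 6 ⇒ 6 = 6
¬((((p3 ⇔ p1) ⇔ (p2 ⇔ p2)) ⇔ (p2 ⇒ (p2 ⇒ p3))) ⇒ ((p2 ⇒ p1) ⇒ (p2 ⇒ p3))) ⇒ (((((p2 ⇔ (p1 ⇒ p1)) ⇔ ¬(p3 ⇔ p3)) ⇔ (p2 ⇒ (¬p3 ⇔ p3))) ⇔ ((p1 ⇒ (p1 ⇒ p1)) ⇔ (p1 ⇒ p3))) ⇒ (((p2 ⇒ (p2 ⇒ p3)) ⇒ ¬p2) ⇒ ((((p2 ⇒ p3) ⇒ ¬p3) ⇒ ((p2 ⇔ p2) ⇒ p2)) ⇒ ¬((p1 ⇒ p3) ⇔ (p1 ⇒ p2))))) = 0 ⇒ 6 = 6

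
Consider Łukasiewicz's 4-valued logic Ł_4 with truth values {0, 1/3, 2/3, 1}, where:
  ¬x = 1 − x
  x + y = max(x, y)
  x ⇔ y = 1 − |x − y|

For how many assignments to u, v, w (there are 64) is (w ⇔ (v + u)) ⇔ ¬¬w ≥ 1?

31

value 1: 31 assignments (counts)
value 2/3: 22 assignments
value 1/3: 9 assignments
value 0: 2 assignments
So 31 of the 64 assignments meet the threshold.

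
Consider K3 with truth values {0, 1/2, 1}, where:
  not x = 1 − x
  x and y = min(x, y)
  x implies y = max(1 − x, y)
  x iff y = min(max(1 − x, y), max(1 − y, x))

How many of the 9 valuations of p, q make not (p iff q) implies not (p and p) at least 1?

p = 0, q = 0 ↦ 1  ≥
p = 0, q = 1/2 ↦ 1  ≥
p = 0, q = 1 ↦ 1  ≥
p = 1/2, q = 0 ↦ 1/2  <
p = 1/2, q = 1/2 ↦ 1/2  <
p = 1/2, q = 1 ↦ 1/2  <
p = 1, q = 0 ↦ 0  <
p = 1, q = 1/2 ↦ 1/2  <
p = 1, q = 1 ↦ 1  ≥
So 4 of the 9 assignments meet the threshold.

4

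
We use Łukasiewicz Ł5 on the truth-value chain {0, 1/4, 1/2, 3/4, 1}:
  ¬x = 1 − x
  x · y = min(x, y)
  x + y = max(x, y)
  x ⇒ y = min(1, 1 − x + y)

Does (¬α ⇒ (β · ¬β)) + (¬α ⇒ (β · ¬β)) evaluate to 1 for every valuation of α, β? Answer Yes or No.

No

Counterexample: take α = 0, β = 0.
¬α = ¬0 = 1
¬β = ¬0 = 1
β · ¬β = 0 · 1 = 0
¬α ⇒ (β · ¬β) = 1 ⇒ 0 = 0
¬α = ¬0 = 1
¬β = ¬0 = 1
β · ¬β = 0 · 1 = 0
¬α ⇒ (β · ¬β) = 1 ⇒ 0 = 0
(¬α ⇒ (β · ¬β)) + (¬α ⇒ (β · ¬β)) = 0 + 0 = 0
This gives 0 ≠ 1.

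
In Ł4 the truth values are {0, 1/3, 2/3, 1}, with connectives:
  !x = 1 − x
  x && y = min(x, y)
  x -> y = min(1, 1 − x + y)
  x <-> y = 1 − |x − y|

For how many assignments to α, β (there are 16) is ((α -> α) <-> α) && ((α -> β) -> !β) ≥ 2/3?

α = 0, β = 0 ↦ 0  <
α = 0, β = 1/3 ↦ 0  <
α = 0, β = 2/3 ↦ 0  <
α = 0, β = 1 ↦ 0  <
α = 1/3, β = 0 ↦ 1/3  <
α = 1/3, β = 1/3 ↦ 1/3  <
α = 1/3, β = 2/3 ↦ 1/3  <
α = 1/3, β = 1 ↦ 0  <
α = 2/3, β = 0 ↦ 2/3  ≥
α = 2/3, β = 1/3 ↦ 2/3  ≥
α = 2/3, β = 2/3 ↦ 1/3  <
α = 2/3, β = 1 ↦ 0  <
α = 1, β = 0 ↦ 1  ≥
α = 1, β = 1/3 ↦ 1  ≥
α = 1, β = 2/3 ↦ 2/3  ≥
α = 1, β = 1 ↦ 0  <
So 5 of the 16 assignments meet the threshold.

5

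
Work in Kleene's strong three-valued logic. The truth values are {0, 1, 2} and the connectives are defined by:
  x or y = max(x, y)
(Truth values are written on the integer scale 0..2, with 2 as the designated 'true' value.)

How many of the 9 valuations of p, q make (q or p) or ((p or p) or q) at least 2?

5

p = 0, q = 0 ↦ 0  <
p = 0, q = 1 ↦ 1  <
p = 0, q = 2 ↦ 2  ≥
p = 1, q = 0 ↦ 1  <
p = 1, q = 1 ↦ 1  <
p = 1, q = 2 ↦ 2  ≥
p = 2, q = 0 ↦ 2  ≥
p = 2, q = 1 ↦ 2  ≥
p = 2, q = 2 ↦ 2  ≥
So 5 of the 9 assignments meet the threshold.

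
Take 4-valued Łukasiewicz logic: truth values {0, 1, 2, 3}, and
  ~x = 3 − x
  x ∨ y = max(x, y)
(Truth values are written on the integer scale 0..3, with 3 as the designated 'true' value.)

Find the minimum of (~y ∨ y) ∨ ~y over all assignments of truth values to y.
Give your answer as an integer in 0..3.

2

Take y = 1:
~y = ~1 = 2
~y ∨ y = 2 ∨ 1 = 2
~y = ~1 = 2
(~y ∨ y) ∨ ~y = 2 ∨ 2 = 2
No assignment yields a value below 2, so this is the minimum.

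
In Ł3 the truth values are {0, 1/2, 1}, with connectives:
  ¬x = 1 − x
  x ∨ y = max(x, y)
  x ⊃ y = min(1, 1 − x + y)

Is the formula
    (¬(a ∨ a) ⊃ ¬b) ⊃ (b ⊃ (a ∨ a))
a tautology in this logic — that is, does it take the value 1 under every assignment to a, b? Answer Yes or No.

Yes

a = 0, b = 0 ↦ 1
a = 0, b = 1/2 ↦ 1
a = 0, b = 1 ↦ 1
a = 1/2, b = 0 ↦ 1
a = 1/2, b = 1/2 ↦ 1
a = 1/2, b = 1 ↦ 1
a = 1, b = 0 ↦ 1
a = 1, b = 1/2 ↦ 1
a = 1, b = 1 ↦ 1
Every assignment gives a value ≥ 1.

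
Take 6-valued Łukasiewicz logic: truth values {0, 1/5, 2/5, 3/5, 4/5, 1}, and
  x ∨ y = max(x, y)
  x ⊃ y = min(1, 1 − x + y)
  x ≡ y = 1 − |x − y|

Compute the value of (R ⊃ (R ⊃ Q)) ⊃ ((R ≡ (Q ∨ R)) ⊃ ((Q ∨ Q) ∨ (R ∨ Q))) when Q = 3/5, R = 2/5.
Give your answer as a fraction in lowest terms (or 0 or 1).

4/5

R ⊃ Q = 2/5 ⊃ 3/5 = 1
R ⊃ (R ⊃ Q) = 2/5 ⊃ 1 = 1
Q ∨ R = 3/5 ∨ 2/5 = 3/5
R ≡ (Q ∨ R) = 2/5 ≡ 3/5 = 4/5
Q ∨ Q = 3/5 ∨ 3/5 = 3/5
R ∨ Q = 2/5 ∨ 3/5 = 3/5
(Q ∨ Q) ∨ (R ∨ Q) = 3/5 ∨ 3/5 = 3/5
(R ≡ (Q ∨ R)) ⊃ ((Q ∨ Q) ∨ (R ∨ Q)) = 4/5 ⊃ 3/5 = 4/5
(R ⊃ (R ⊃ Q)) ⊃ ((R ≡ (Q ∨ R)) ⊃ ((Q ∨ Q) ∨ (R ∨ Q))) = 1 ⊃ 4/5 = 4/5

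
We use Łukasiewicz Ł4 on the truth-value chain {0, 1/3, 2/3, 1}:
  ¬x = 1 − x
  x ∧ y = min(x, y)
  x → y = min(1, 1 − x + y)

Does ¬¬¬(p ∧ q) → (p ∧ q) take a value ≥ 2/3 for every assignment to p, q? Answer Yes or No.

No

Counterexample: take p = 0, q = 0.
p ∧ q = 0 ∧ 0 = 0
¬(p ∧ q) = ¬0 = 1
¬¬(p ∧ q) = ¬1 = 0
¬¬¬(p ∧ q) = ¬0 = 1
p ∧ q = 0 ∧ 0 = 0
¬¬¬(p ∧ q) → (p ∧ q) = 1 → 0 = 0
This gives 0, which is below 2/3.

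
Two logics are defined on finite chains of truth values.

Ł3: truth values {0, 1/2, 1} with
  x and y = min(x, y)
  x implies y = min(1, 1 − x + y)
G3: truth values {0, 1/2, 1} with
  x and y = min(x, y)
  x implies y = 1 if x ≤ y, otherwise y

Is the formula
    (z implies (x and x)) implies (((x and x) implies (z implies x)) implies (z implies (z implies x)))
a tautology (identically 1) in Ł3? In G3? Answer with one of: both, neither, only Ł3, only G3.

In Ł3: every assignment gives 1 — tautology.
In G3: every assignment gives 1 — tautology.

both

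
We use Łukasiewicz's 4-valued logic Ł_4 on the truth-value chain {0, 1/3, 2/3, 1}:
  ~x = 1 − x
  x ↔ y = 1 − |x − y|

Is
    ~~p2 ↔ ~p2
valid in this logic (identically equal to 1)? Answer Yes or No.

Counterexample: take p2 = 0.
~p2 = ~0 = 1
~~p2 = ~1 = 0
~p2 = ~0 = 1
~~p2 ↔ ~p2 = 0 ↔ 1 = 0
This gives 0 ≠ 1.

No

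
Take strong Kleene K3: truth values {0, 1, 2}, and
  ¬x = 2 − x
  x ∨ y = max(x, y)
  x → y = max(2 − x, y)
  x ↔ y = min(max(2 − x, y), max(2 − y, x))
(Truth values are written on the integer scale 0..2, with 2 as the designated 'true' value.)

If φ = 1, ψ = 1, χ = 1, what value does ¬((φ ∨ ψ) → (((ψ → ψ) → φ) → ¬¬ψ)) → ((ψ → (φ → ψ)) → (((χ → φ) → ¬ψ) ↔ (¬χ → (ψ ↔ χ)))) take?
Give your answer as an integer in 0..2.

1

φ ∨ ψ = 1 ∨ 1 = 1
ψ → ψ = 1 → 1 = 1
(ψ → ψ) → φ = 1 → 1 = 1
¬ψ = ¬1 = 1
¬¬ψ = ¬1 = 1
((ψ → ψ) → φ) → ¬¬ψ = 1 → 1 = 1
(φ ∨ ψ) → (((ψ → ψ) → φ) → ¬¬ψ) = 1 → 1 = 1
¬((φ ∨ ψ) → (((ψ → ψ) → φ) → ¬¬ψ)) = ¬1 = 1
φ → ψ = 1 → 1 = 1
ψ → (φ → ψ) = 1 → 1 = 1
χ → φ = 1 → 1 = 1
¬ψ = ¬1 = 1
(χ → φ) → ¬ψ = 1 → 1 = 1
¬χ = ¬1 = 1
ψ ↔ χ = 1 ↔ 1 = 1
¬χ → (ψ ↔ χ) = 1 → 1 = 1
((χ → φ) → ¬ψ) ↔ (¬χ → (ψ ↔ χ)) = 1 ↔ 1 = 1
(ψ → (φ → ψ)) → (((χ → φ) → ¬ψ) ↔ (¬χ → (ψ ↔ χ))) = 1 → 1 = 1
¬((φ ∨ ψ) → (((ψ → ψ) → φ) → ¬¬ψ)) → ((ψ → (φ → ψ)) → (((χ → φ) → ¬ψ) ↔ (¬χ → (ψ ↔ χ)))) = 1 → 1 = 1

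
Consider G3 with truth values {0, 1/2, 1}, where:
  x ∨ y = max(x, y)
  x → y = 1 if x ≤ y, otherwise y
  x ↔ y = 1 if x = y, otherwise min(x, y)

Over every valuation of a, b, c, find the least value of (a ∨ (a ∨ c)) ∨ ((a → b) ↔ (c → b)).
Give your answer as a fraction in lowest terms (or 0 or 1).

1/2

Take a = 0, b = 0, c = 1/2:
a ∨ c = 0 ∨ 1/2 = 1/2
a ∨ (a ∨ c) = 0 ∨ 1/2 = 1/2
a → b = 0 → 0 = 1
c → b = 1/2 → 0 = 0
(a → b) ↔ (c → b) = 1 ↔ 0 = 0
(a ∨ (a ∨ c)) ∨ ((a → b) ↔ (c → b)) = 1/2 ∨ 0 = 1/2
No assignment yields a value below 1/2, so this is the minimum.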